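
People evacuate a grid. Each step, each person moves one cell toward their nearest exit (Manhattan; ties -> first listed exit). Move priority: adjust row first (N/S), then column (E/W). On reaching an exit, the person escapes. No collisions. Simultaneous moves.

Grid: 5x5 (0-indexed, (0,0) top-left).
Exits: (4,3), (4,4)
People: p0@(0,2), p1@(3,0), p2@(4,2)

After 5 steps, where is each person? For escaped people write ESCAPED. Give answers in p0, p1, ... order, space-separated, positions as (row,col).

Step 1: p0:(0,2)->(1,2) | p1:(3,0)->(4,0) | p2:(4,2)->(4,3)->EXIT
Step 2: p0:(1,2)->(2,2) | p1:(4,0)->(4,1) | p2:escaped
Step 3: p0:(2,2)->(3,2) | p1:(4,1)->(4,2) | p2:escaped
Step 4: p0:(3,2)->(4,2) | p1:(4,2)->(4,3)->EXIT | p2:escaped
Step 5: p0:(4,2)->(4,3)->EXIT | p1:escaped | p2:escaped

ESCAPED ESCAPED ESCAPED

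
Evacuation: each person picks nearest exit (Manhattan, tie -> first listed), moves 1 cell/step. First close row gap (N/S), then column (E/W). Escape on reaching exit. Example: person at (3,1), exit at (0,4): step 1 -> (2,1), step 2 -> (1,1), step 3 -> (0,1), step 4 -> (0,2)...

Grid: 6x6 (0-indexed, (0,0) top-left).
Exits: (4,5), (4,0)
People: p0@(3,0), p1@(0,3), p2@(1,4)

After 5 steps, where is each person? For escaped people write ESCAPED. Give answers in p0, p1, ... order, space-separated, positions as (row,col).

Step 1: p0:(3,0)->(4,0)->EXIT | p1:(0,3)->(1,3) | p2:(1,4)->(2,4)
Step 2: p0:escaped | p1:(1,3)->(2,3) | p2:(2,4)->(3,4)
Step 3: p0:escaped | p1:(2,3)->(3,3) | p2:(3,4)->(4,4)
Step 4: p0:escaped | p1:(3,3)->(4,3) | p2:(4,4)->(4,5)->EXIT
Step 5: p0:escaped | p1:(4,3)->(4,4) | p2:escaped

ESCAPED (4,4) ESCAPED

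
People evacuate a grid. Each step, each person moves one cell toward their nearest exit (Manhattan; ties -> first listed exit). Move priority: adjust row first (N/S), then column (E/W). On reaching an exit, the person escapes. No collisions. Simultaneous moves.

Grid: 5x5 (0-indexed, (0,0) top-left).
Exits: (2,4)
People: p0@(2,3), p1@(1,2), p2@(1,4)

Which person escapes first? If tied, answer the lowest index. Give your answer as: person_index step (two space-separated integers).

Step 1: p0:(2,3)->(2,4)->EXIT | p1:(1,2)->(2,2) | p2:(1,4)->(2,4)->EXIT
Step 2: p0:escaped | p1:(2,2)->(2,3) | p2:escaped
Step 3: p0:escaped | p1:(2,3)->(2,4)->EXIT | p2:escaped
Exit steps: [1, 3, 1]
First to escape: p0 at step 1

Answer: 0 1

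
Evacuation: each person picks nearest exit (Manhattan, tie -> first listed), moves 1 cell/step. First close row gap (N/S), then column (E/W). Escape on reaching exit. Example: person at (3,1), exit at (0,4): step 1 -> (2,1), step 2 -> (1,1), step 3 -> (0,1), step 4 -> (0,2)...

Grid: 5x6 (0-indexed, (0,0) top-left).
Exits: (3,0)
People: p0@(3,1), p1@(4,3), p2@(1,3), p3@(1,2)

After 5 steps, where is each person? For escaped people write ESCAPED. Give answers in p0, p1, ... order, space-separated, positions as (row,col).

Step 1: p0:(3,1)->(3,0)->EXIT | p1:(4,3)->(3,3) | p2:(1,3)->(2,3) | p3:(1,2)->(2,2)
Step 2: p0:escaped | p1:(3,3)->(3,2) | p2:(2,3)->(3,3) | p3:(2,2)->(3,2)
Step 3: p0:escaped | p1:(3,2)->(3,1) | p2:(3,3)->(3,2) | p3:(3,2)->(3,1)
Step 4: p0:escaped | p1:(3,1)->(3,0)->EXIT | p2:(3,2)->(3,1) | p3:(3,1)->(3,0)->EXIT
Step 5: p0:escaped | p1:escaped | p2:(3,1)->(3,0)->EXIT | p3:escaped

ESCAPED ESCAPED ESCAPED ESCAPED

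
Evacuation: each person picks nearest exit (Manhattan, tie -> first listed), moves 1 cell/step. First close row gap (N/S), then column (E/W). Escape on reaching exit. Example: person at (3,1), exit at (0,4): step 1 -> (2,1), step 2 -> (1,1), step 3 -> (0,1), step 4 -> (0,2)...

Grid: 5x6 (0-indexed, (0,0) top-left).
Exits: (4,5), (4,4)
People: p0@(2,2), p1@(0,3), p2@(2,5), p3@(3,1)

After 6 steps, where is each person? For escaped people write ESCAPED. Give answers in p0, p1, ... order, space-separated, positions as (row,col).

Step 1: p0:(2,2)->(3,2) | p1:(0,3)->(1,3) | p2:(2,5)->(3,5) | p3:(3,1)->(4,1)
Step 2: p0:(3,2)->(4,2) | p1:(1,3)->(2,3) | p2:(3,5)->(4,5)->EXIT | p3:(4,1)->(4,2)
Step 3: p0:(4,2)->(4,3) | p1:(2,3)->(3,3) | p2:escaped | p3:(4,2)->(4,3)
Step 4: p0:(4,3)->(4,4)->EXIT | p1:(3,3)->(4,3) | p2:escaped | p3:(4,3)->(4,4)->EXIT
Step 5: p0:escaped | p1:(4,3)->(4,4)->EXIT | p2:escaped | p3:escaped

ESCAPED ESCAPED ESCAPED ESCAPED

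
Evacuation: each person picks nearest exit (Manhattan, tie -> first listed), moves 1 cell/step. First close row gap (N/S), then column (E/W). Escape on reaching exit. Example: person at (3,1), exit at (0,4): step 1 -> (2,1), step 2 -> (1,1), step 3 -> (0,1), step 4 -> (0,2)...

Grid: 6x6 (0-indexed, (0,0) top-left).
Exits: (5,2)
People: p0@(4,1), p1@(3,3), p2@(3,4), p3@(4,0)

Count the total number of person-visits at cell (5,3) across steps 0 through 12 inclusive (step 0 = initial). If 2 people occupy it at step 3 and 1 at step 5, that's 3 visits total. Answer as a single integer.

Step 0: p0@(4,1) p1@(3,3) p2@(3,4) p3@(4,0) -> at (5,3): 0 [-], cum=0
Step 1: p0@(5,1) p1@(4,3) p2@(4,4) p3@(5,0) -> at (5,3): 0 [-], cum=0
Step 2: p0@ESC p1@(5,3) p2@(5,4) p3@(5,1) -> at (5,3): 1 [p1], cum=1
Step 3: p0@ESC p1@ESC p2@(5,3) p3@ESC -> at (5,3): 1 [p2], cum=2
Step 4: p0@ESC p1@ESC p2@ESC p3@ESC -> at (5,3): 0 [-], cum=2
Total visits = 2

Answer: 2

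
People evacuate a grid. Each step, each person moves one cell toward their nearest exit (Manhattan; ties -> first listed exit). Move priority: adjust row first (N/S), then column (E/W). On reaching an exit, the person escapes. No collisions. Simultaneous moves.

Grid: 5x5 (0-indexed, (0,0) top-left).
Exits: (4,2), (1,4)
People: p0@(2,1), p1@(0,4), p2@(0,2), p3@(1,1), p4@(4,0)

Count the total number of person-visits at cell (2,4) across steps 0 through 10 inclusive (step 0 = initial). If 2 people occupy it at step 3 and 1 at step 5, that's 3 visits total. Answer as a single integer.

Answer: 0

Derivation:
Step 0: p0@(2,1) p1@(0,4) p2@(0,2) p3@(1,1) p4@(4,0) -> at (2,4): 0 [-], cum=0
Step 1: p0@(3,1) p1@ESC p2@(1,2) p3@(1,2) p4@(4,1) -> at (2,4): 0 [-], cum=0
Step 2: p0@(4,1) p1@ESC p2@(1,3) p3@(1,3) p4@ESC -> at (2,4): 0 [-], cum=0
Step 3: p0@ESC p1@ESC p2@ESC p3@ESC p4@ESC -> at (2,4): 0 [-], cum=0
Total visits = 0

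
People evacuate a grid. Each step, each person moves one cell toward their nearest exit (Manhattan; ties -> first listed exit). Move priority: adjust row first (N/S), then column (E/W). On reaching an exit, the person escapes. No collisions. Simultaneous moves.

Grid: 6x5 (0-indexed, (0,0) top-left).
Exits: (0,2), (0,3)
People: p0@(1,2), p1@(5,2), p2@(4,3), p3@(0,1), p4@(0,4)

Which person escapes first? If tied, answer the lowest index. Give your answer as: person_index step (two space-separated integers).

Step 1: p0:(1,2)->(0,2)->EXIT | p1:(5,2)->(4,2) | p2:(4,3)->(3,3) | p3:(0,1)->(0,2)->EXIT | p4:(0,4)->(0,3)->EXIT
Step 2: p0:escaped | p1:(4,2)->(3,2) | p2:(3,3)->(2,3) | p3:escaped | p4:escaped
Step 3: p0:escaped | p1:(3,2)->(2,2) | p2:(2,3)->(1,3) | p3:escaped | p4:escaped
Step 4: p0:escaped | p1:(2,2)->(1,2) | p2:(1,3)->(0,3)->EXIT | p3:escaped | p4:escaped
Step 5: p0:escaped | p1:(1,2)->(0,2)->EXIT | p2:escaped | p3:escaped | p4:escaped
Exit steps: [1, 5, 4, 1, 1]
First to escape: p0 at step 1

Answer: 0 1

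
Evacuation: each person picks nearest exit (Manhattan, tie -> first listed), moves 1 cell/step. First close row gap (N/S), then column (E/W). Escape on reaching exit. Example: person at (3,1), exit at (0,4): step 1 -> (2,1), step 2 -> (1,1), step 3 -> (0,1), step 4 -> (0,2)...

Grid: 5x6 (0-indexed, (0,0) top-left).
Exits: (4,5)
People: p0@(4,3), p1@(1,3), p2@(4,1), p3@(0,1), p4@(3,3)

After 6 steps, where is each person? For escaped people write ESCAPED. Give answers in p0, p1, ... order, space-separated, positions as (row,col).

Step 1: p0:(4,3)->(4,4) | p1:(1,3)->(2,3) | p2:(4,1)->(4,2) | p3:(0,1)->(1,1) | p4:(3,3)->(4,3)
Step 2: p0:(4,4)->(4,5)->EXIT | p1:(2,3)->(3,3) | p2:(4,2)->(4,3) | p3:(1,1)->(2,1) | p4:(4,3)->(4,4)
Step 3: p0:escaped | p1:(3,3)->(4,3) | p2:(4,3)->(4,4) | p3:(2,1)->(3,1) | p4:(4,4)->(4,5)->EXIT
Step 4: p0:escaped | p1:(4,3)->(4,4) | p2:(4,4)->(4,5)->EXIT | p3:(3,1)->(4,1) | p4:escaped
Step 5: p0:escaped | p1:(4,4)->(4,5)->EXIT | p2:escaped | p3:(4,1)->(4,2) | p4:escaped
Step 6: p0:escaped | p1:escaped | p2:escaped | p3:(4,2)->(4,3) | p4:escaped

ESCAPED ESCAPED ESCAPED (4,3) ESCAPED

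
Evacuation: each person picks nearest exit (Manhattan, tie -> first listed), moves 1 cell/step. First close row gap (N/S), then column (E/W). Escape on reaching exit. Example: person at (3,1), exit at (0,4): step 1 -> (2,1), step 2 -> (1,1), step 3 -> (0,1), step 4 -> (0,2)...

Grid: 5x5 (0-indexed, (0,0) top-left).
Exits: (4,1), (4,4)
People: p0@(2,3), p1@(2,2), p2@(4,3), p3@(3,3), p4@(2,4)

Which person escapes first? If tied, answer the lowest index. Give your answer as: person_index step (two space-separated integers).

Answer: 2 1

Derivation:
Step 1: p0:(2,3)->(3,3) | p1:(2,2)->(3,2) | p2:(4,3)->(4,4)->EXIT | p3:(3,3)->(4,3) | p4:(2,4)->(3,4)
Step 2: p0:(3,3)->(4,3) | p1:(3,2)->(4,2) | p2:escaped | p3:(4,3)->(4,4)->EXIT | p4:(3,4)->(4,4)->EXIT
Step 3: p0:(4,3)->(4,4)->EXIT | p1:(4,2)->(4,1)->EXIT | p2:escaped | p3:escaped | p4:escaped
Exit steps: [3, 3, 1, 2, 2]
First to escape: p2 at step 1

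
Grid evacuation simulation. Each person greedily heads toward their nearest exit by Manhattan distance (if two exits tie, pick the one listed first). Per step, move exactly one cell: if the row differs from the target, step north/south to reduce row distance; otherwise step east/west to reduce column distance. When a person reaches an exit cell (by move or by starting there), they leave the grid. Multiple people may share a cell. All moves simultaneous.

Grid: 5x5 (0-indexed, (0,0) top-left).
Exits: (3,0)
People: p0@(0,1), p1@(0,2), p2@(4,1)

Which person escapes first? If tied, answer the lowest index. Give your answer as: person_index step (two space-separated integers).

Step 1: p0:(0,1)->(1,1) | p1:(0,2)->(1,2) | p2:(4,1)->(3,1)
Step 2: p0:(1,1)->(2,1) | p1:(1,2)->(2,2) | p2:(3,1)->(3,0)->EXIT
Step 3: p0:(2,1)->(3,1) | p1:(2,2)->(3,2) | p2:escaped
Step 4: p0:(3,1)->(3,0)->EXIT | p1:(3,2)->(3,1) | p2:escaped
Step 5: p0:escaped | p1:(3,1)->(3,0)->EXIT | p2:escaped
Exit steps: [4, 5, 2]
First to escape: p2 at step 2

Answer: 2 2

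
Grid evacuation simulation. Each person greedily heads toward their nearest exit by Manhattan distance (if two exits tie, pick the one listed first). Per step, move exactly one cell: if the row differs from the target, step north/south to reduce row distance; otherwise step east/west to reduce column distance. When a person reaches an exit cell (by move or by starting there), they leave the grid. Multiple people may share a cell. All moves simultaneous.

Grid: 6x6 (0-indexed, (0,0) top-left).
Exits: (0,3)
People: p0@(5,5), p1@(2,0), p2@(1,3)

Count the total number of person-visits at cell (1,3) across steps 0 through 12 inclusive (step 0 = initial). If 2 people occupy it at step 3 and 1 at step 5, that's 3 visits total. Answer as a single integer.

Step 0: p0@(5,5) p1@(2,0) p2@(1,3) -> at (1,3): 1 [p2], cum=1
Step 1: p0@(4,5) p1@(1,0) p2@ESC -> at (1,3): 0 [-], cum=1
Step 2: p0@(3,5) p1@(0,0) p2@ESC -> at (1,3): 0 [-], cum=1
Step 3: p0@(2,5) p1@(0,1) p2@ESC -> at (1,3): 0 [-], cum=1
Step 4: p0@(1,5) p1@(0,2) p2@ESC -> at (1,3): 0 [-], cum=1
Step 5: p0@(0,5) p1@ESC p2@ESC -> at (1,3): 0 [-], cum=1
Step 6: p0@(0,4) p1@ESC p2@ESC -> at (1,3): 0 [-], cum=1
Step 7: p0@ESC p1@ESC p2@ESC -> at (1,3): 0 [-], cum=1
Total visits = 1

Answer: 1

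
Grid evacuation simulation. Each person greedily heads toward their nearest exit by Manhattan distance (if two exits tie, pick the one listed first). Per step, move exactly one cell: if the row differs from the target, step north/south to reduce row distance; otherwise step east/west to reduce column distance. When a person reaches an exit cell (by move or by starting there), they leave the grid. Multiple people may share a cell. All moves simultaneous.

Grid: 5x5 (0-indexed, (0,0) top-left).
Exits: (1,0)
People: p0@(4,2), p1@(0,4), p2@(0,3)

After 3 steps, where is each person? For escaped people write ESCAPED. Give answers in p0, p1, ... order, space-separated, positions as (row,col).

Step 1: p0:(4,2)->(3,2) | p1:(0,4)->(1,4) | p2:(0,3)->(1,3)
Step 2: p0:(3,2)->(2,2) | p1:(1,4)->(1,3) | p2:(1,3)->(1,2)
Step 3: p0:(2,2)->(1,2) | p1:(1,3)->(1,2) | p2:(1,2)->(1,1)

(1,2) (1,2) (1,1)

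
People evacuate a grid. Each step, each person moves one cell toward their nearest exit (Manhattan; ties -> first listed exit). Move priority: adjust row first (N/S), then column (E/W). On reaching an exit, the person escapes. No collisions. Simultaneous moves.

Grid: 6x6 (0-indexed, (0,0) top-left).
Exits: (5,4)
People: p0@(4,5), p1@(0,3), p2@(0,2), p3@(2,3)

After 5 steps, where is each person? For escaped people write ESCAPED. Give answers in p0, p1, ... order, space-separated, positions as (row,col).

Step 1: p0:(4,5)->(5,5) | p1:(0,3)->(1,3) | p2:(0,2)->(1,2) | p3:(2,3)->(3,3)
Step 2: p0:(5,5)->(5,4)->EXIT | p1:(1,3)->(2,3) | p2:(1,2)->(2,2) | p3:(3,3)->(4,3)
Step 3: p0:escaped | p1:(2,3)->(3,3) | p2:(2,2)->(3,2) | p3:(4,3)->(5,3)
Step 4: p0:escaped | p1:(3,3)->(4,3) | p2:(3,2)->(4,2) | p3:(5,3)->(5,4)->EXIT
Step 5: p0:escaped | p1:(4,3)->(5,3) | p2:(4,2)->(5,2) | p3:escaped

ESCAPED (5,3) (5,2) ESCAPED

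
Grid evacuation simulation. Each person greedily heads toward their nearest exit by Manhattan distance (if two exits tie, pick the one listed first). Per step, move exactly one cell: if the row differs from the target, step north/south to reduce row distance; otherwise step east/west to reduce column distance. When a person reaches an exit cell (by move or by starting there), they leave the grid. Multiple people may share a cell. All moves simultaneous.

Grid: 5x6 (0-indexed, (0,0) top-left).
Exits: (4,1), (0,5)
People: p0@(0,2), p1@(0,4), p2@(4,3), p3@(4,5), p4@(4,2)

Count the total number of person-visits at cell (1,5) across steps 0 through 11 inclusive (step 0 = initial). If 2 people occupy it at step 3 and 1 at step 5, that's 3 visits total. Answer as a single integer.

Step 0: p0@(0,2) p1@(0,4) p2@(4,3) p3@(4,5) p4@(4,2) -> at (1,5): 0 [-], cum=0
Step 1: p0@(0,3) p1@ESC p2@(4,2) p3@(4,4) p4@ESC -> at (1,5): 0 [-], cum=0
Step 2: p0@(0,4) p1@ESC p2@ESC p3@(4,3) p4@ESC -> at (1,5): 0 [-], cum=0
Step 3: p0@ESC p1@ESC p2@ESC p3@(4,2) p4@ESC -> at (1,5): 0 [-], cum=0
Step 4: p0@ESC p1@ESC p2@ESC p3@ESC p4@ESC -> at (1,5): 0 [-], cum=0
Total visits = 0

Answer: 0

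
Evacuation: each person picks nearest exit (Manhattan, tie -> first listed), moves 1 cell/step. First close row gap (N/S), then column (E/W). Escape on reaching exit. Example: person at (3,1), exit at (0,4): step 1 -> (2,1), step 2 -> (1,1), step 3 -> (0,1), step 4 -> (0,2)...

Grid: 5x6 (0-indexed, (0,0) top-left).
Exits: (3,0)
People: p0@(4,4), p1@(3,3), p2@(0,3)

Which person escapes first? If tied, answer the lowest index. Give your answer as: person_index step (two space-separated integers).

Answer: 1 3

Derivation:
Step 1: p0:(4,4)->(3,4) | p1:(3,3)->(3,2) | p2:(0,3)->(1,3)
Step 2: p0:(3,4)->(3,3) | p1:(3,2)->(3,1) | p2:(1,3)->(2,3)
Step 3: p0:(3,3)->(3,2) | p1:(3,1)->(3,0)->EXIT | p2:(2,3)->(3,3)
Step 4: p0:(3,2)->(3,1) | p1:escaped | p2:(3,3)->(3,2)
Step 5: p0:(3,1)->(3,0)->EXIT | p1:escaped | p2:(3,2)->(3,1)
Step 6: p0:escaped | p1:escaped | p2:(3,1)->(3,0)->EXIT
Exit steps: [5, 3, 6]
First to escape: p1 at step 3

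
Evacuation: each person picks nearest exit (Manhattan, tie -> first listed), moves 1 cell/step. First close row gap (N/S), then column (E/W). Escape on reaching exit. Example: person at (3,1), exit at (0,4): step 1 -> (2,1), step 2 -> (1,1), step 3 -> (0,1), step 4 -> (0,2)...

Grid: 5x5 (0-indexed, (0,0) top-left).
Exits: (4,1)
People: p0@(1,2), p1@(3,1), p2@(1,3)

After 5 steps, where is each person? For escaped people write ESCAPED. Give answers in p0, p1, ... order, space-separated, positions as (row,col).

Step 1: p0:(1,2)->(2,2) | p1:(3,1)->(4,1)->EXIT | p2:(1,3)->(2,3)
Step 2: p0:(2,2)->(3,2) | p1:escaped | p2:(2,3)->(3,3)
Step 3: p0:(3,2)->(4,2) | p1:escaped | p2:(3,3)->(4,3)
Step 4: p0:(4,2)->(4,1)->EXIT | p1:escaped | p2:(4,3)->(4,2)
Step 5: p0:escaped | p1:escaped | p2:(4,2)->(4,1)->EXIT

ESCAPED ESCAPED ESCAPED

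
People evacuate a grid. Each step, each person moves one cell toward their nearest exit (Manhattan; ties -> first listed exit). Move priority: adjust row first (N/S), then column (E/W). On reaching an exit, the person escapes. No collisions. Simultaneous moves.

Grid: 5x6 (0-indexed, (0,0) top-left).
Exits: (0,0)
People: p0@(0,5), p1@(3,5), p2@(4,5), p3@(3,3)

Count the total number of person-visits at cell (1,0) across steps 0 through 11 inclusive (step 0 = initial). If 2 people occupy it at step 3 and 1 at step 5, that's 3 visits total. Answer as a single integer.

Step 0: p0@(0,5) p1@(3,5) p2@(4,5) p3@(3,3) -> at (1,0): 0 [-], cum=0
Step 1: p0@(0,4) p1@(2,5) p2@(3,5) p3@(2,3) -> at (1,0): 0 [-], cum=0
Step 2: p0@(0,3) p1@(1,5) p2@(2,5) p3@(1,3) -> at (1,0): 0 [-], cum=0
Step 3: p0@(0,2) p1@(0,5) p2@(1,5) p3@(0,3) -> at (1,0): 0 [-], cum=0
Step 4: p0@(0,1) p1@(0,4) p2@(0,5) p3@(0,2) -> at (1,0): 0 [-], cum=0
Step 5: p0@ESC p1@(0,3) p2@(0,4) p3@(0,1) -> at (1,0): 0 [-], cum=0
Step 6: p0@ESC p1@(0,2) p2@(0,3) p3@ESC -> at (1,0): 0 [-], cum=0
Step 7: p0@ESC p1@(0,1) p2@(0,2) p3@ESC -> at (1,0): 0 [-], cum=0
Step 8: p0@ESC p1@ESC p2@(0,1) p3@ESC -> at (1,0): 0 [-], cum=0
Step 9: p0@ESC p1@ESC p2@ESC p3@ESC -> at (1,0): 0 [-], cum=0
Total visits = 0

Answer: 0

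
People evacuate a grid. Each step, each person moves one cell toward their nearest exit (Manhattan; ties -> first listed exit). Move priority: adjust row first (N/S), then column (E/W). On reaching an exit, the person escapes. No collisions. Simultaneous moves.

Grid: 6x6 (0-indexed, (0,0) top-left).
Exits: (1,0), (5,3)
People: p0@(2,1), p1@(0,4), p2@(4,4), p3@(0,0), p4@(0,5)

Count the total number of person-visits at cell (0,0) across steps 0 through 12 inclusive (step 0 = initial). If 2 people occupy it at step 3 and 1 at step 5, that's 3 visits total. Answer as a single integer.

Step 0: p0@(2,1) p1@(0,4) p2@(4,4) p3@(0,0) p4@(0,5) -> at (0,0): 1 [p3], cum=1
Step 1: p0@(1,1) p1@(1,4) p2@(5,4) p3@ESC p4@(1,5) -> at (0,0): 0 [-], cum=1
Step 2: p0@ESC p1@(1,3) p2@ESC p3@ESC p4@(1,4) -> at (0,0): 0 [-], cum=1
Step 3: p0@ESC p1@(1,2) p2@ESC p3@ESC p4@(1,3) -> at (0,0): 0 [-], cum=1
Step 4: p0@ESC p1@(1,1) p2@ESC p3@ESC p4@(1,2) -> at (0,0): 0 [-], cum=1
Step 5: p0@ESC p1@ESC p2@ESC p3@ESC p4@(1,1) -> at (0,0): 0 [-], cum=1
Step 6: p0@ESC p1@ESC p2@ESC p3@ESC p4@ESC -> at (0,0): 0 [-], cum=1
Total visits = 1

Answer: 1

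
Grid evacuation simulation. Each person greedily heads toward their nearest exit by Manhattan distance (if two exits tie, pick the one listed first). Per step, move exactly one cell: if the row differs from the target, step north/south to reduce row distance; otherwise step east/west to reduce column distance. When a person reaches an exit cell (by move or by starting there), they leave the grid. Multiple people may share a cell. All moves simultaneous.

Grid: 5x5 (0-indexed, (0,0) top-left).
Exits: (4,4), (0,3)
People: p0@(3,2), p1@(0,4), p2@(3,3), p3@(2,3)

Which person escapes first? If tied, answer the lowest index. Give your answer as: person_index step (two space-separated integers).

Step 1: p0:(3,2)->(4,2) | p1:(0,4)->(0,3)->EXIT | p2:(3,3)->(4,3) | p3:(2,3)->(1,3)
Step 2: p0:(4,2)->(4,3) | p1:escaped | p2:(4,3)->(4,4)->EXIT | p3:(1,3)->(0,3)->EXIT
Step 3: p0:(4,3)->(4,4)->EXIT | p1:escaped | p2:escaped | p3:escaped
Exit steps: [3, 1, 2, 2]
First to escape: p1 at step 1

Answer: 1 1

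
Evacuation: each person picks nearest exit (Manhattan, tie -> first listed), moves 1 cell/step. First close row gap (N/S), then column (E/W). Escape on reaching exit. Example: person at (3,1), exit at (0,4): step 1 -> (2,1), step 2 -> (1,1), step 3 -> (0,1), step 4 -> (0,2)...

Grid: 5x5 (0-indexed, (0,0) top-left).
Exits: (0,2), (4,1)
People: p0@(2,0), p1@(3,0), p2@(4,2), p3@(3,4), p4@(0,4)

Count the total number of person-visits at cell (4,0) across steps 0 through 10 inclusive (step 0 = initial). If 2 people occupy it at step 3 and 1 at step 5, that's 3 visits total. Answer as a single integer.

Answer: 2

Derivation:
Step 0: p0@(2,0) p1@(3,0) p2@(4,2) p3@(3,4) p4@(0,4) -> at (4,0): 0 [-], cum=0
Step 1: p0@(3,0) p1@(4,0) p2@ESC p3@(4,4) p4@(0,3) -> at (4,0): 1 [p1], cum=1
Step 2: p0@(4,0) p1@ESC p2@ESC p3@(4,3) p4@ESC -> at (4,0): 1 [p0], cum=2
Step 3: p0@ESC p1@ESC p2@ESC p3@(4,2) p4@ESC -> at (4,0): 0 [-], cum=2
Step 4: p0@ESC p1@ESC p2@ESC p3@ESC p4@ESC -> at (4,0): 0 [-], cum=2
Total visits = 2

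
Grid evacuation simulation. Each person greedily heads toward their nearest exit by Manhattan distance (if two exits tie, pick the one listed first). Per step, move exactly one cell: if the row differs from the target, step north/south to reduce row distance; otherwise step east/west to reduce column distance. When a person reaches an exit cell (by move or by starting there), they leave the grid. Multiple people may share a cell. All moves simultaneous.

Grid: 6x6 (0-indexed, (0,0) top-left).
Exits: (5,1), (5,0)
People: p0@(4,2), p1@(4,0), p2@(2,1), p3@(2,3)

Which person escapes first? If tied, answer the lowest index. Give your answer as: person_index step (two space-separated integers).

Step 1: p0:(4,2)->(5,2) | p1:(4,0)->(5,0)->EXIT | p2:(2,1)->(3,1) | p3:(2,3)->(3,3)
Step 2: p0:(5,2)->(5,1)->EXIT | p1:escaped | p2:(3,1)->(4,1) | p3:(3,3)->(4,3)
Step 3: p0:escaped | p1:escaped | p2:(4,1)->(5,1)->EXIT | p3:(4,3)->(5,3)
Step 4: p0:escaped | p1:escaped | p2:escaped | p3:(5,3)->(5,2)
Step 5: p0:escaped | p1:escaped | p2:escaped | p3:(5,2)->(5,1)->EXIT
Exit steps: [2, 1, 3, 5]
First to escape: p1 at step 1

Answer: 1 1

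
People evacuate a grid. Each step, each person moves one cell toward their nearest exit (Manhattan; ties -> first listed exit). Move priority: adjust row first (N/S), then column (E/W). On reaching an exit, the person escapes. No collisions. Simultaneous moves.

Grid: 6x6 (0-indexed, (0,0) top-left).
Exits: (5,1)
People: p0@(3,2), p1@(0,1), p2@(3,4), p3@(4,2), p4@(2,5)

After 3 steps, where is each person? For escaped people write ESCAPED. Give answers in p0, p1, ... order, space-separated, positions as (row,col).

Step 1: p0:(3,2)->(4,2) | p1:(0,1)->(1,1) | p2:(3,4)->(4,4) | p3:(4,2)->(5,2) | p4:(2,5)->(3,5)
Step 2: p0:(4,2)->(5,2) | p1:(1,1)->(2,1) | p2:(4,4)->(5,4) | p3:(5,2)->(5,1)->EXIT | p4:(3,5)->(4,5)
Step 3: p0:(5,2)->(5,1)->EXIT | p1:(2,1)->(3,1) | p2:(5,4)->(5,3) | p3:escaped | p4:(4,5)->(5,5)

ESCAPED (3,1) (5,3) ESCAPED (5,5)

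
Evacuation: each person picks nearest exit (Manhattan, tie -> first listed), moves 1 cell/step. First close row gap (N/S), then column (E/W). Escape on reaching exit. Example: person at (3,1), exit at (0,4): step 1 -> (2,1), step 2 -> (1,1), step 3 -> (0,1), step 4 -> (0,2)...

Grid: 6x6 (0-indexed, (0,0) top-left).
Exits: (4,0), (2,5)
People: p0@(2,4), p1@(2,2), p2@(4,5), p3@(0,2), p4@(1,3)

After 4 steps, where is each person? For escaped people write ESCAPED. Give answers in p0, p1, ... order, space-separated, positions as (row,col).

Step 1: p0:(2,4)->(2,5)->EXIT | p1:(2,2)->(2,3) | p2:(4,5)->(3,5) | p3:(0,2)->(1,2) | p4:(1,3)->(2,3)
Step 2: p0:escaped | p1:(2,3)->(2,4) | p2:(3,5)->(2,5)->EXIT | p3:(1,2)->(2,2) | p4:(2,3)->(2,4)
Step 3: p0:escaped | p1:(2,4)->(2,5)->EXIT | p2:escaped | p3:(2,2)->(2,3) | p4:(2,4)->(2,5)->EXIT
Step 4: p0:escaped | p1:escaped | p2:escaped | p3:(2,3)->(2,4) | p4:escaped

ESCAPED ESCAPED ESCAPED (2,4) ESCAPED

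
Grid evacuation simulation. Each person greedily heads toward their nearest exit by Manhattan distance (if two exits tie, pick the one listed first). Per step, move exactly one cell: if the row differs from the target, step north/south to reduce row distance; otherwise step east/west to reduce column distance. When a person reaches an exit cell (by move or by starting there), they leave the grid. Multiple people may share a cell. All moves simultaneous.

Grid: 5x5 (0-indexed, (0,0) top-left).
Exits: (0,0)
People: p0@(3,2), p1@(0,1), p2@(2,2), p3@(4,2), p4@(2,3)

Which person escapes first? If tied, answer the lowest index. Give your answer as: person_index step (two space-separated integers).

Answer: 1 1

Derivation:
Step 1: p0:(3,2)->(2,2) | p1:(0,1)->(0,0)->EXIT | p2:(2,2)->(1,2) | p3:(4,2)->(3,2) | p4:(2,3)->(1,3)
Step 2: p0:(2,2)->(1,2) | p1:escaped | p2:(1,2)->(0,2) | p3:(3,2)->(2,2) | p4:(1,3)->(0,3)
Step 3: p0:(1,2)->(0,2) | p1:escaped | p2:(0,2)->(0,1) | p3:(2,2)->(1,2) | p4:(0,3)->(0,2)
Step 4: p0:(0,2)->(0,1) | p1:escaped | p2:(0,1)->(0,0)->EXIT | p3:(1,2)->(0,2) | p4:(0,2)->(0,1)
Step 5: p0:(0,1)->(0,0)->EXIT | p1:escaped | p2:escaped | p3:(0,2)->(0,1) | p4:(0,1)->(0,0)->EXIT
Step 6: p0:escaped | p1:escaped | p2:escaped | p3:(0,1)->(0,0)->EXIT | p4:escaped
Exit steps: [5, 1, 4, 6, 5]
First to escape: p1 at step 1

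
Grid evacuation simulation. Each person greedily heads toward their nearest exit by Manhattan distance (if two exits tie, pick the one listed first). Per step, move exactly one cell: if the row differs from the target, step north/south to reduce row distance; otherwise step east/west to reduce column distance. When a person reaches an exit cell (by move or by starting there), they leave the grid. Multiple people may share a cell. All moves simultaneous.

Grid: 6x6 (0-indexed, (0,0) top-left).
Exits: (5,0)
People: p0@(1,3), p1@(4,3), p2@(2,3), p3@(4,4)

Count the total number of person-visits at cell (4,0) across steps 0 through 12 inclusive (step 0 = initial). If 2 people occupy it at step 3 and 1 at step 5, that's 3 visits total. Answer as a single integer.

Answer: 0

Derivation:
Step 0: p0@(1,3) p1@(4,3) p2@(2,3) p3@(4,4) -> at (4,0): 0 [-], cum=0
Step 1: p0@(2,3) p1@(5,3) p2@(3,3) p3@(5,4) -> at (4,0): 0 [-], cum=0
Step 2: p0@(3,3) p1@(5,2) p2@(4,3) p3@(5,3) -> at (4,0): 0 [-], cum=0
Step 3: p0@(4,3) p1@(5,1) p2@(5,3) p3@(5,2) -> at (4,0): 0 [-], cum=0
Step 4: p0@(5,3) p1@ESC p2@(5,2) p3@(5,1) -> at (4,0): 0 [-], cum=0
Step 5: p0@(5,2) p1@ESC p2@(5,1) p3@ESC -> at (4,0): 0 [-], cum=0
Step 6: p0@(5,1) p1@ESC p2@ESC p3@ESC -> at (4,0): 0 [-], cum=0
Step 7: p0@ESC p1@ESC p2@ESC p3@ESC -> at (4,0): 0 [-], cum=0
Total visits = 0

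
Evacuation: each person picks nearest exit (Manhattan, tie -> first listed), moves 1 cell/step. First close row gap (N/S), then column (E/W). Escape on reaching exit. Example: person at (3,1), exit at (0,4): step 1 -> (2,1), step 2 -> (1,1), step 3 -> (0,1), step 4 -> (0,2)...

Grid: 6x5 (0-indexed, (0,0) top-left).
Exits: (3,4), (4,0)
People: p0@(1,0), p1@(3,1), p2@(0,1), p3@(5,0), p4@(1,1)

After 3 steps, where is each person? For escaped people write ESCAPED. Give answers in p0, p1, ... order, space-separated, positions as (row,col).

Step 1: p0:(1,0)->(2,0) | p1:(3,1)->(4,1) | p2:(0,1)->(1,1) | p3:(5,0)->(4,0)->EXIT | p4:(1,1)->(2,1)
Step 2: p0:(2,0)->(3,0) | p1:(4,1)->(4,0)->EXIT | p2:(1,1)->(2,1) | p3:escaped | p4:(2,1)->(3,1)
Step 3: p0:(3,0)->(4,0)->EXIT | p1:escaped | p2:(2,1)->(3,1) | p3:escaped | p4:(3,1)->(4,1)

ESCAPED ESCAPED (3,1) ESCAPED (4,1)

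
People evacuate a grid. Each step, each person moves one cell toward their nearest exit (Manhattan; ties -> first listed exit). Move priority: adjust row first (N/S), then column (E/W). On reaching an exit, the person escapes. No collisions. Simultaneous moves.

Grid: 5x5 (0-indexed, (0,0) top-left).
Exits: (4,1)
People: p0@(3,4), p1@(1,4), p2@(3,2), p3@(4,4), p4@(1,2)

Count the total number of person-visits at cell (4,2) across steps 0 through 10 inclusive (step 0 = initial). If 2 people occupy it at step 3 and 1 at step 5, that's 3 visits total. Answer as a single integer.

Answer: 5

Derivation:
Step 0: p0@(3,4) p1@(1,4) p2@(3,2) p3@(4,4) p4@(1,2) -> at (4,2): 0 [-], cum=0
Step 1: p0@(4,4) p1@(2,4) p2@(4,2) p3@(4,3) p4@(2,2) -> at (4,2): 1 [p2], cum=1
Step 2: p0@(4,3) p1@(3,4) p2@ESC p3@(4,2) p4@(3,2) -> at (4,2): 1 [p3], cum=2
Step 3: p0@(4,2) p1@(4,4) p2@ESC p3@ESC p4@(4,2) -> at (4,2): 2 [p0,p4], cum=4
Step 4: p0@ESC p1@(4,3) p2@ESC p3@ESC p4@ESC -> at (4,2): 0 [-], cum=4
Step 5: p0@ESC p1@(4,2) p2@ESC p3@ESC p4@ESC -> at (4,2): 1 [p1], cum=5
Step 6: p0@ESC p1@ESC p2@ESC p3@ESC p4@ESC -> at (4,2): 0 [-], cum=5
Total visits = 5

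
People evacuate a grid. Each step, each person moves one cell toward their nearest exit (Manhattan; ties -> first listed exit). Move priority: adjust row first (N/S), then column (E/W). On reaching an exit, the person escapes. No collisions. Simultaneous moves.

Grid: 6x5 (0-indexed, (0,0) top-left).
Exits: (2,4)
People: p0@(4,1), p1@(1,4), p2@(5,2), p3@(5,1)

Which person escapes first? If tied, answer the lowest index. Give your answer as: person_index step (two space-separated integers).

Answer: 1 1

Derivation:
Step 1: p0:(4,1)->(3,1) | p1:(1,4)->(2,4)->EXIT | p2:(5,2)->(4,2) | p3:(5,1)->(4,1)
Step 2: p0:(3,1)->(2,1) | p1:escaped | p2:(4,2)->(3,2) | p3:(4,1)->(3,1)
Step 3: p0:(2,1)->(2,2) | p1:escaped | p2:(3,2)->(2,2) | p3:(3,1)->(2,1)
Step 4: p0:(2,2)->(2,3) | p1:escaped | p2:(2,2)->(2,3) | p3:(2,1)->(2,2)
Step 5: p0:(2,3)->(2,4)->EXIT | p1:escaped | p2:(2,3)->(2,4)->EXIT | p3:(2,2)->(2,3)
Step 6: p0:escaped | p1:escaped | p2:escaped | p3:(2,3)->(2,4)->EXIT
Exit steps: [5, 1, 5, 6]
First to escape: p1 at step 1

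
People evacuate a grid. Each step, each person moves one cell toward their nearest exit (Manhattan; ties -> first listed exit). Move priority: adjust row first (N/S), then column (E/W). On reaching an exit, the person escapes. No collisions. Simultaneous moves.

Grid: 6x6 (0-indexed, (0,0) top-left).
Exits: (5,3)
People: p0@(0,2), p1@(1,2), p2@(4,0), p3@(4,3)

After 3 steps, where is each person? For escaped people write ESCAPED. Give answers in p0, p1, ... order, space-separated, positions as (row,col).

Step 1: p0:(0,2)->(1,2) | p1:(1,2)->(2,2) | p2:(4,0)->(5,0) | p3:(4,3)->(5,3)->EXIT
Step 2: p0:(1,2)->(2,2) | p1:(2,2)->(3,2) | p2:(5,0)->(5,1) | p3:escaped
Step 3: p0:(2,2)->(3,2) | p1:(3,2)->(4,2) | p2:(5,1)->(5,2) | p3:escaped

(3,2) (4,2) (5,2) ESCAPED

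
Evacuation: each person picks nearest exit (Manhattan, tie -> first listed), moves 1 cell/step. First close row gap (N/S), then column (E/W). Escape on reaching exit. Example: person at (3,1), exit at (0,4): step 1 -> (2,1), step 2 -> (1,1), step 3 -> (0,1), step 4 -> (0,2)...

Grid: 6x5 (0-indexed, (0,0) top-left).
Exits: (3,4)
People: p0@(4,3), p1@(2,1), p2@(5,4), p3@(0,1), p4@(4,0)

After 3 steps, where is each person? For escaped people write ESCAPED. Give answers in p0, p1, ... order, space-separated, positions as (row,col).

Step 1: p0:(4,3)->(3,3) | p1:(2,1)->(3,1) | p2:(5,4)->(4,4) | p3:(0,1)->(1,1) | p4:(4,0)->(3,0)
Step 2: p0:(3,3)->(3,4)->EXIT | p1:(3,1)->(3,2) | p2:(4,4)->(3,4)->EXIT | p3:(1,1)->(2,1) | p4:(3,0)->(3,1)
Step 3: p0:escaped | p1:(3,2)->(3,3) | p2:escaped | p3:(2,1)->(3,1) | p4:(3,1)->(3,2)

ESCAPED (3,3) ESCAPED (3,1) (3,2)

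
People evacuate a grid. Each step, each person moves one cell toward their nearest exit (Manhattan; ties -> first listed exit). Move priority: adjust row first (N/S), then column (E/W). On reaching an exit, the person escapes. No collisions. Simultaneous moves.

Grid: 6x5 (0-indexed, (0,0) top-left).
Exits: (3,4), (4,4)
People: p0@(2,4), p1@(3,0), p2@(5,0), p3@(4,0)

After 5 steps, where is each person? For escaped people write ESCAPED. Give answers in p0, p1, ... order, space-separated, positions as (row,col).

Step 1: p0:(2,4)->(3,4)->EXIT | p1:(3,0)->(3,1) | p2:(5,0)->(4,0) | p3:(4,0)->(4,1)
Step 2: p0:escaped | p1:(3,1)->(3,2) | p2:(4,0)->(4,1) | p3:(4,1)->(4,2)
Step 3: p0:escaped | p1:(3,2)->(3,3) | p2:(4,1)->(4,2) | p3:(4,2)->(4,3)
Step 4: p0:escaped | p1:(3,3)->(3,4)->EXIT | p2:(4,2)->(4,3) | p3:(4,3)->(4,4)->EXIT
Step 5: p0:escaped | p1:escaped | p2:(4,3)->(4,4)->EXIT | p3:escaped

ESCAPED ESCAPED ESCAPED ESCAPED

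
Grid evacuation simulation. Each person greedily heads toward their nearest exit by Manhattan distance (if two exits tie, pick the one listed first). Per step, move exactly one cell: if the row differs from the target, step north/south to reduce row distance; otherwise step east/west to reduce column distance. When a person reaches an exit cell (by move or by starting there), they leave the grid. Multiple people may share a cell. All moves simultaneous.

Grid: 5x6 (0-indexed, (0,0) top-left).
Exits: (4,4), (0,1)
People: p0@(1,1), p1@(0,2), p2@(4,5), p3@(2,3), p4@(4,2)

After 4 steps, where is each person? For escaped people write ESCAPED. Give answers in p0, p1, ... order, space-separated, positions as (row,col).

Step 1: p0:(1,1)->(0,1)->EXIT | p1:(0,2)->(0,1)->EXIT | p2:(4,5)->(4,4)->EXIT | p3:(2,3)->(3,3) | p4:(4,2)->(4,3)
Step 2: p0:escaped | p1:escaped | p2:escaped | p3:(3,3)->(4,3) | p4:(4,3)->(4,4)->EXIT
Step 3: p0:escaped | p1:escaped | p2:escaped | p3:(4,3)->(4,4)->EXIT | p4:escaped

ESCAPED ESCAPED ESCAPED ESCAPED ESCAPED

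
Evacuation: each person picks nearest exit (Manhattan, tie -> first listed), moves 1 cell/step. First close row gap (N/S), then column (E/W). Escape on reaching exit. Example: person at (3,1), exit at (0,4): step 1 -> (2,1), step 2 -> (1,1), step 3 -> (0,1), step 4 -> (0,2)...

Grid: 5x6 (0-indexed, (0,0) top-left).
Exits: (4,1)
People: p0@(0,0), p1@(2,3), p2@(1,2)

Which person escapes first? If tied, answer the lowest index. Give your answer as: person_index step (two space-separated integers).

Answer: 1 4

Derivation:
Step 1: p0:(0,0)->(1,0) | p1:(2,3)->(3,3) | p2:(1,2)->(2,2)
Step 2: p0:(1,0)->(2,0) | p1:(3,3)->(4,3) | p2:(2,2)->(3,2)
Step 3: p0:(2,0)->(3,0) | p1:(4,3)->(4,2) | p2:(3,2)->(4,2)
Step 4: p0:(3,0)->(4,0) | p1:(4,2)->(4,1)->EXIT | p2:(4,2)->(4,1)->EXIT
Step 5: p0:(4,0)->(4,1)->EXIT | p1:escaped | p2:escaped
Exit steps: [5, 4, 4]
First to escape: p1 at step 4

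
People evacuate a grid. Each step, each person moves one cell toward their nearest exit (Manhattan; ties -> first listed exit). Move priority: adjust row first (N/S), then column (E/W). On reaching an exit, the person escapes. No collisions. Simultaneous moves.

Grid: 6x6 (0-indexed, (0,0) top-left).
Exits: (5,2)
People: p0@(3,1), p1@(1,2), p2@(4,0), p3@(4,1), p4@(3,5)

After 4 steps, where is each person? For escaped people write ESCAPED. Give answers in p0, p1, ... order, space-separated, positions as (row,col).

Step 1: p0:(3,1)->(4,1) | p1:(1,2)->(2,2) | p2:(4,0)->(5,0) | p3:(4,1)->(5,1) | p4:(3,5)->(4,5)
Step 2: p0:(4,1)->(5,1) | p1:(2,2)->(3,2) | p2:(5,0)->(5,1) | p3:(5,1)->(5,2)->EXIT | p4:(4,5)->(5,5)
Step 3: p0:(5,1)->(5,2)->EXIT | p1:(3,2)->(4,2) | p2:(5,1)->(5,2)->EXIT | p3:escaped | p4:(5,5)->(5,4)
Step 4: p0:escaped | p1:(4,2)->(5,2)->EXIT | p2:escaped | p3:escaped | p4:(5,4)->(5,3)

ESCAPED ESCAPED ESCAPED ESCAPED (5,3)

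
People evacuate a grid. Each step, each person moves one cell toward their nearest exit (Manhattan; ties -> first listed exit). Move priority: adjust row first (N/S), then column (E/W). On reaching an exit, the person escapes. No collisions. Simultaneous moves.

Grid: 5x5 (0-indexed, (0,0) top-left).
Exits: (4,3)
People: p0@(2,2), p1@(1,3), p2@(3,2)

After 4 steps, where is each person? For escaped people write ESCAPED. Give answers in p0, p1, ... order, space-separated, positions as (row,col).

Step 1: p0:(2,2)->(3,2) | p1:(1,3)->(2,3) | p2:(3,2)->(4,2)
Step 2: p0:(3,2)->(4,2) | p1:(2,3)->(3,3) | p2:(4,2)->(4,3)->EXIT
Step 3: p0:(4,2)->(4,3)->EXIT | p1:(3,3)->(4,3)->EXIT | p2:escaped

ESCAPED ESCAPED ESCAPED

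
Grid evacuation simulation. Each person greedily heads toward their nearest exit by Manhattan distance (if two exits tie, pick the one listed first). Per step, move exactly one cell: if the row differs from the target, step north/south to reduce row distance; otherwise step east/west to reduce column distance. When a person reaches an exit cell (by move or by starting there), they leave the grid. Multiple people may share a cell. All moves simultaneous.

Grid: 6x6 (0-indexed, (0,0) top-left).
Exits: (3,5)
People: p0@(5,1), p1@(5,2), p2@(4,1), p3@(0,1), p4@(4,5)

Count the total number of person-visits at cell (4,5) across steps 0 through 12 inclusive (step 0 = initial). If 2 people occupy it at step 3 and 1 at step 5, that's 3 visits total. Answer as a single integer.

Step 0: p0@(5,1) p1@(5,2) p2@(4,1) p3@(0,1) p4@(4,5) -> at (4,5): 1 [p4], cum=1
Step 1: p0@(4,1) p1@(4,2) p2@(3,1) p3@(1,1) p4@ESC -> at (4,5): 0 [-], cum=1
Step 2: p0@(3,1) p1@(3,2) p2@(3,2) p3@(2,1) p4@ESC -> at (4,5): 0 [-], cum=1
Step 3: p0@(3,2) p1@(3,3) p2@(3,3) p3@(3,1) p4@ESC -> at (4,5): 0 [-], cum=1
Step 4: p0@(3,3) p1@(3,4) p2@(3,4) p3@(3,2) p4@ESC -> at (4,5): 0 [-], cum=1
Step 5: p0@(3,4) p1@ESC p2@ESC p3@(3,3) p4@ESC -> at (4,5): 0 [-], cum=1
Step 6: p0@ESC p1@ESC p2@ESC p3@(3,4) p4@ESC -> at (4,5): 0 [-], cum=1
Step 7: p0@ESC p1@ESC p2@ESC p3@ESC p4@ESC -> at (4,5): 0 [-], cum=1
Total visits = 1

Answer: 1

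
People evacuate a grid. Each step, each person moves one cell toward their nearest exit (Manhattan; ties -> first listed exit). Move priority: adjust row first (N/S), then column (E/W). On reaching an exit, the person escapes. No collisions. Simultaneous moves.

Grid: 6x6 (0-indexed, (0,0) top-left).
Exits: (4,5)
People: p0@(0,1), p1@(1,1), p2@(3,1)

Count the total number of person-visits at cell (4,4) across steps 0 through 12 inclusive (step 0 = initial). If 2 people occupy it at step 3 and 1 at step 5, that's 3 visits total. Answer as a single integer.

Step 0: p0@(0,1) p1@(1,1) p2@(3,1) -> at (4,4): 0 [-], cum=0
Step 1: p0@(1,1) p1@(2,1) p2@(4,1) -> at (4,4): 0 [-], cum=0
Step 2: p0@(2,1) p1@(3,1) p2@(4,2) -> at (4,4): 0 [-], cum=0
Step 3: p0@(3,1) p1@(4,1) p2@(4,3) -> at (4,4): 0 [-], cum=0
Step 4: p0@(4,1) p1@(4,2) p2@(4,4) -> at (4,4): 1 [p2], cum=1
Step 5: p0@(4,2) p1@(4,3) p2@ESC -> at (4,4): 0 [-], cum=1
Step 6: p0@(4,3) p1@(4,4) p2@ESC -> at (4,4): 1 [p1], cum=2
Step 7: p0@(4,4) p1@ESC p2@ESC -> at (4,4): 1 [p0], cum=3
Step 8: p0@ESC p1@ESC p2@ESC -> at (4,4): 0 [-], cum=3
Total visits = 3

Answer: 3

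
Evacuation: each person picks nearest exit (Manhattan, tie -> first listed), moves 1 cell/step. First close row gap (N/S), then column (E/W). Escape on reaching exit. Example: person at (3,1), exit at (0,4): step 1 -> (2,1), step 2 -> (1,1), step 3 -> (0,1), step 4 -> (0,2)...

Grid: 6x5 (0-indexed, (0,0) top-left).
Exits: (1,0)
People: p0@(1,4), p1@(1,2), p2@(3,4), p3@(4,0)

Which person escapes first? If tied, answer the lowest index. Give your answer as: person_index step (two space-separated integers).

Answer: 1 2

Derivation:
Step 1: p0:(1,4)->(1,3) | p1:(1,2)->(1,1) | p2:(3,4)->(2,4) | p3:(4,0)->(3,0)
Step 2: p0:(1,3)->(1,2) | p1:(1,1)->(1,0)->EXIT | p2:(2,4)->(1,4) | p3:(3,0)->(2,0)
Step 3: p0:(1,2)->(1,1) | p1:escaped | p2:(1,4)->(1,3) | p3:(2,0)->(1,0)->EXIT
Step 4: p0:(1,1)->(1,0)->EXIT | p1:escaped | p2:(1,3)->(1,2) | p3:escaped
Step 5: p0:escaped | p1:escaped | p2:(1,2)->(1,1) | p3:escaped
Step 6: p0:escaped | p1:escaped | p2:(1,1)->(1,0)->EXIT | p3:escaped
Exit steps: [4, 2, 6, 3]
First to escape: p1 at step 2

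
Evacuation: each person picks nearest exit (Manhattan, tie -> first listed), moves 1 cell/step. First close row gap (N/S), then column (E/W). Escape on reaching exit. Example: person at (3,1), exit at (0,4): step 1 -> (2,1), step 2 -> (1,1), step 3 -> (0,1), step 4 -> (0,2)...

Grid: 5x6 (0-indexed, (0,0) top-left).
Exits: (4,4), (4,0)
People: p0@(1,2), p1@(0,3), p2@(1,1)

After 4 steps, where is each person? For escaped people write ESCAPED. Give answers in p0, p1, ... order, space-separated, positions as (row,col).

Step 1: p0:(1,2)->(2,2) | p1:(0,3)->(1,3) | p2:(1,1)->(2,1)
Step 2: p0:(2,2)->(3,2) | p1:(1,3)->(2,3) | p2:(2,1)->(3,1)
Step 3: p0:(3,2)->(4,2) | p1:(2,3)->(3,3) | p2:(3,1)->(4,1)
Step 4: p0:(4,2)->(4,3) | p1:(3,3)->(4,3) | p2:(4,1)->(4,0)->EXIT

(4,3) (4,3) ESCAPED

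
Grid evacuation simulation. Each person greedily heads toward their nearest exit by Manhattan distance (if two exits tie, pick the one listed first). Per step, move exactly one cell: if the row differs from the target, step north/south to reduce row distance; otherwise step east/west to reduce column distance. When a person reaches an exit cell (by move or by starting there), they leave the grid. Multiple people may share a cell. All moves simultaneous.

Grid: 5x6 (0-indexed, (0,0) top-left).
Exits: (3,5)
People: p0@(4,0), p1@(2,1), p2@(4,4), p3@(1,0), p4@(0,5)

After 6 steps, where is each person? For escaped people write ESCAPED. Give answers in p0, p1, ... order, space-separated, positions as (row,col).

Step 1: p0:(4,0)->(3,0) | p1:(2,1)->(3,1) | p2:(4,4)->(3,4) | p3:(1,0)->(2,0) | p4:(0,5)->(1,5)
Step 2: p0:(3,0)->(3,1) | p1:(3,1)->(3,2) | p2:(3,4)->(3,5)->EXIT | p3:(2,0)->(3,0) | p4:(1,5)->(2,5)
Step 3: p0:(3,1)->(3,2) | p1:(3,2)->(3,3) | p2:escaped | p3:(3,0)->(3,1) | p4:(2,5)->(3,5)->EXIT
Step 4: p0:(3,2)->(3,3) | p1:(3,3)->(3,4) | p2:escaped | p3:(3,1)->(3,2) | p4:escaped
Step 5: p0:(3,3)->(3,4) | p1:(3,4)->(3,5)->EXIT | p2:escaped | p3:(3,2)->(3,3) | p4:escaped
Step 6: p0:(3,4)->(3,5)->EXIT | p1:escaped | p2:escaped | p3:(3,3)->(3,4) | p4:escaped

ESCAPED ESCAPED ESCAPED (3,4) ESCAPED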